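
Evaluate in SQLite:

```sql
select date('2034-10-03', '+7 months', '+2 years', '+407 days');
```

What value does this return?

Adding +7 months to 2034-10-03 gives 2035-05-03.
Adding +2 years to 2035-05-03 gives 2037-05-03.
Applying '+407 days' to 2037-05-03: counting 407 days forward gives 2038-06-14.

2038-06-14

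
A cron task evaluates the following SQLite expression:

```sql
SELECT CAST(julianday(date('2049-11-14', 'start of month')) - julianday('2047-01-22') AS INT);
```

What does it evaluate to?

1014

`start of month` rewinds 2049-11-14 to 2049-11-01.
9 days remain in January 2047 after the 22nd (31 − 22).
Full months from February 2047 through October 2049 contribute their day counts.
Then 1 day into November 2049.
Total: 9 + 28 + 31 + 30 + 31 + 30 + 31 + 31 + 30 + 31 + 30 + 31 + 31 + 29 + 31 + 30 + 31 + 30 + 31 + 31 + 30 + 31 + 30 + 31 + 31 + 28 + 31 + 30 + 31 + 30 + 31 + 31 + 30 + 31 + 1 = 1014.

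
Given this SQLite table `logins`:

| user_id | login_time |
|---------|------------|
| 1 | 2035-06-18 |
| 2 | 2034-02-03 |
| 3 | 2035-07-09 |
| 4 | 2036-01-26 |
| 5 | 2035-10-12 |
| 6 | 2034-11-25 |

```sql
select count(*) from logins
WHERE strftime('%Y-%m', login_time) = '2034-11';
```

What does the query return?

1

Rows with year-month 2034-11: 2034-11-25 → 1.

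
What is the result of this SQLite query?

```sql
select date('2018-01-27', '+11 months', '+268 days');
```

2019-09-21

Adding +11 months to 2018-01-27 gives 2018-12-27.
Applying '+268 days' to 2018-12-27: counting 268 days forward gives 2019-09-21.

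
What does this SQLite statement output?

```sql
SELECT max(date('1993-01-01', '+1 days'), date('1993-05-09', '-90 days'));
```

1993-02-08

date('1993-01-01', '+1 days') → 1993-01-02.
date('1993-05-09', '-90 days') → 1993-02-08.
Later of the two is 1993-02-08.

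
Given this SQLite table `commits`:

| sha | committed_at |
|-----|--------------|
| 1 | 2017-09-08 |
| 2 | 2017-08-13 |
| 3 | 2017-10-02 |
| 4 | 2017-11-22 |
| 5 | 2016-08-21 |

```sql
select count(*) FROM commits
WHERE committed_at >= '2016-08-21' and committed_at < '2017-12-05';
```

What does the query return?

5

Rows in [2016-08-21, 2017-12-05): 2017-09-08, 2017-08-13, 2017-10-02, 2017-11-22, 2016-08-21 → 5 rows.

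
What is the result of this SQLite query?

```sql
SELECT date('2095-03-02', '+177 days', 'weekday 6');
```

2095-08-27

Applying '+177 days' to 2095-03-02: counting 177 days forward gives 2095-08-26.
`weekday 6` advances to the next Saturday; 2095-08-26 is a Friday, so it moves forward to 2095-08-27.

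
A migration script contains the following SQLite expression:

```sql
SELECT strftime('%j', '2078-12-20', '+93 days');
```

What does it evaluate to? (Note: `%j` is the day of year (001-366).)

082

First apply '+93 days': 2078-12-20 → 2079-03-23.
Day-of-year for 2079-03-23: days since 2079-01-01 inclusive = 82, zero-padded to 082.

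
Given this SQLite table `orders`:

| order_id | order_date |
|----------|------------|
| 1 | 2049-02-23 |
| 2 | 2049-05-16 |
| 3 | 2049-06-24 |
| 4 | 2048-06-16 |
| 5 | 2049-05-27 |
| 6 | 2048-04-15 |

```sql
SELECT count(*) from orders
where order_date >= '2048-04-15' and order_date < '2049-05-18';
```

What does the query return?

Rows in [2048-04-15, 2049-05-18): 2049-02-23, 2049-05-16, 2048-06-16, 2048-04-15 → 4 rows.

4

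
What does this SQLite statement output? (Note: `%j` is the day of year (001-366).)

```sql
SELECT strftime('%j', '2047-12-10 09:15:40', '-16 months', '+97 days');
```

319

First apply '-16 months', '+97 days': 2047-12-10 09:15:40 → 2046-11-15 09:15:40.
Day-of-year for 2046-11-15: days since 2046-01-01 inclusive = 319, zero-padded to 319.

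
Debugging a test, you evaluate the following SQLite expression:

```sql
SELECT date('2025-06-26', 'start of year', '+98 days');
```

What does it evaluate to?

`start of year` rewinds 2025-06-26 to 2025-01-01.
Applying '+98 days' to 2025-01-01: counting 98 days forward gives 2025-04-09.

2025-04-09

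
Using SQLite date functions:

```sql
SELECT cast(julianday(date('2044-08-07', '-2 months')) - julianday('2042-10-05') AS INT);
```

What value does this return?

Adding -2 months to 2044-08-07 gives 2044-06-07.
26 days remain in October 2042 after the 5th (31 − 5).
Full months from November 2042 through May 2044 contribute their day counts.
Then 7 days into June 2044.
Total: 26 + 30 + 31 + 31 + 28 + 31 + 30 + 31 + 30 + 31 + 31 + 30 + 31 + 30 + 31 + 31 + 29 + 31 + 30 + 31 + 7 = 611.

611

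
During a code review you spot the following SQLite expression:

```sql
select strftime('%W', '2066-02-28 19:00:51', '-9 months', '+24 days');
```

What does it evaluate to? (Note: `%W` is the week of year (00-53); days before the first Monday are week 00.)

First apply '-9 months', '+24 days': 2066-02-28 19:00:51 → 2065-06-21 19:00:51.
2065-06-21 is a Sunday. SQLite's %W counts Mondays since the year started; the result is 24.

24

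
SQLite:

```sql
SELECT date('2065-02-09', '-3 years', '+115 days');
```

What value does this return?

2062-06-04

Adding -3 years to 2065-02-09 gives 2062-02-09.
Applying '+115 days' to 2062-02-09: counting 115 days forward gives 2062-06-04.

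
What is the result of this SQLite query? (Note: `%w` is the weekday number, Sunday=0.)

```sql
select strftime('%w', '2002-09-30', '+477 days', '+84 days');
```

First apply '+477 days', '+84 days': 2002-09-30 → 2004-04-13.
2004-04-13 is a Tuesday; with Sunday=0 that is 2.

2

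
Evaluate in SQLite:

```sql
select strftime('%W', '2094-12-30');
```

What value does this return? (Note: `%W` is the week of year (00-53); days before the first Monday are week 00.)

52

2094-12-30 is a Thursday. SQLite's %W counts Mondays since the year started; the result is 52.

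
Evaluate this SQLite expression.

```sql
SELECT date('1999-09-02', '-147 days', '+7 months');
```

Applying '-147 days' to 1999-09-02: counting 147 days back gives 1999-04-08.
Adding +7 months to 1999-04-08 gives 1999-11-08.

1999-11-08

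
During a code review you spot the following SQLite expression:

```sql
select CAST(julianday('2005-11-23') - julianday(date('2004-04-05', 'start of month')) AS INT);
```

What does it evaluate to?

601

`start of month` rewinds 2004-04-05 to 2004-04-01.
29 days remain in April 2004 after the 1st (30 − 1).
Full months from May 2004 through October 2005 contribute their day counts.
Then 23 days into November 2005.
Total: 29 + 31 + 30 + 31 + 31 + 30 + 31 + 30 + 31 + 31 + 28 + 31 + 30 + 31 + 30 + 31 + 31 + 30 + 31 + 23 = 601.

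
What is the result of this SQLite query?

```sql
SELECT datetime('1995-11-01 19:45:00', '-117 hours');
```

-117 hours from 1995-11-01 19:45:00 is 1995-10-27 22:45:00 (crosses midnight).

1995-10-27 22:45:00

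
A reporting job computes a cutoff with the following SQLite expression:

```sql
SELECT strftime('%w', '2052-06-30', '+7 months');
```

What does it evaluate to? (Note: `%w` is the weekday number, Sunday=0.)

4

First apply '+7 months': 2052-06-30 → 2053-01-30.
2053-01-30 is a Thursday; with Sunday=0 that is 4.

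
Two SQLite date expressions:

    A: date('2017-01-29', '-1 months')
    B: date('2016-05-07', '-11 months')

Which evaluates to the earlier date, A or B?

B

A = 2016-12-29.
B = 2015-06-07.
B is earlier.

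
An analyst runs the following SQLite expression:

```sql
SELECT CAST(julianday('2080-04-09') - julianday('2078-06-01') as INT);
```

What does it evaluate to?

29 days remain in June 2078 after the 1st (30 − 1).
Full months from July 2078 through March 2080 contribute their day counts.
Then 9 days into April 2080.
Total: 29 + 31 + 31 + 30 + 31 + 30 + 31 + 31 + 28 + 31 + 30 + 31 + 30 + 31 + 31 + 30 + 31 + 30 + 31 + 31 + 29 + 31 + 9 = 678.

678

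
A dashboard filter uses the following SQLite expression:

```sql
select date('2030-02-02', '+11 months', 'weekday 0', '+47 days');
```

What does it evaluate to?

Adding +11 months to 2030-02-02 gives 2031-01-02.
`weekday 0` advances to the next Sunday; 2031-01-02 is a Thursday, so it moves forward to 2031-01-05.
Applying '+47 days' to 2031-01-05: counting 47 days forward gives 2031-02-21.

2031-02-21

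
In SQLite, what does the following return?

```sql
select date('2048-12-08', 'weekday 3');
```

2048-12-09

`weekday 3` advances to the next Wednesday; 2048-12-08 is a Tuesday, so it moves forward to 2048-12-09.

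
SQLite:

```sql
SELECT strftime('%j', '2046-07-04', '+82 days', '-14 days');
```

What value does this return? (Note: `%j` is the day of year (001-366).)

253

First apply '+82 days', '-14 days': 2046-07-04 → 2046-09-10.
Day-of-year for 2046-09-10: days since 2046-01-01 inclusive = 253, zero-padded to 253.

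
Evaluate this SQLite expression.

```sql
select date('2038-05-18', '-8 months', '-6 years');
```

2031-09-18

Adding -8 months to 2038-05-18 gives 2037-09-18.
Adding -6 years to 2037-09-18 gives 2031-09-18.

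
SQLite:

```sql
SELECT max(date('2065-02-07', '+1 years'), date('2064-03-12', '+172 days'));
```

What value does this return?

date('2065-02-07', '+1 years') → 2066-02-07.
date('2064-03-12', '+172 days') → 2064-08-31.
Later of the two is 2066-02-07.

2066-02-07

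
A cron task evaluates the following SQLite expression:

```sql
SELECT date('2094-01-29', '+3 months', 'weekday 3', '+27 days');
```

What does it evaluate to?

2094-06-01

Adding +3 months to 2094-01-29 gives 2094-04-29.
`weekday 3` advances to the next Wednesday; 2094-04-29 is a Thursday, so it moves forward to 2094-05-05.
May 2094 has 31 days; 26 remain after the 5th, so 27 days reach 2094-06-01.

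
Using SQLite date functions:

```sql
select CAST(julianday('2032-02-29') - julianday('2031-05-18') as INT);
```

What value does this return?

13 days remain in May 2031 after the 18th (31 − 18).
Full months from June 2031 through January 2032 contribute their day counts.
Then 29 days into February 2032.
Total: 13 + 30 + 31 + 31 + 30 + 31 + 30 + 31 + 31 + 29 = 287.

287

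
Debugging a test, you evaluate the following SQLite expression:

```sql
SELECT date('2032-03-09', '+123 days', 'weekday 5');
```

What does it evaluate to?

2032-07-16

Applying '+123 days' to 2032-03-09: counting 123 days forward gives 2032-07-10.
`weekday 5` advances to the next Friday; 2032-07-10 is a Saturday, so it moves forward to 2032-07-16.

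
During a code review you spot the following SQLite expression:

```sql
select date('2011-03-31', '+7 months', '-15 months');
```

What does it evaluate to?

Adding +7 months to 2011-03-31 gives 2011-10-31.
Adding -15 months to 2011-10-31 gives 2010-07-31.

2010-07-31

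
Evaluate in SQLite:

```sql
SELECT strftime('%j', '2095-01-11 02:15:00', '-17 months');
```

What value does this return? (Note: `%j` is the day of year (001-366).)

223

First apply '-17 months': 2095-01-11 02:15:00 → 2093-08-11 02:15:00.
Day-of-year for 2093-08-11: days since 2093-01-01 inclusive = 223, zero-padded to 223.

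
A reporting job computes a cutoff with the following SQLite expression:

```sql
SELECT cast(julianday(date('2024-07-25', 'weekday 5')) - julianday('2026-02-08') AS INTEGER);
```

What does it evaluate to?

-562

`weekday 5` advances to the next Friday; 2024-07-25 is a Thursday, so it moves forward to 2024-07-26.
5 days remain in July 2024 after the 26th (31 − 26).
Full months from August 2024 through January 2026 contribute their day counts.
Then 8 days into February 2026.
Total: 5 + 31 + 30 + 31 + 30 + 31 + 31 + 28 + 31 + 30 + 31 + 30 + 31 + 31 + 30 + 31 + 30 + 31 + 31 + 8 = 562.
The subtraction is earlier − later, so the result is −562 → -562.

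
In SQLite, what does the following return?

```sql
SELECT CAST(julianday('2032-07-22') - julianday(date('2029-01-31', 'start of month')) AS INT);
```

1298

`start of month` rewinds 2029-01-31 to 2029-01-01.
30 days remain in January 2029 after the 1st (31 − 1).
Full months from February 2029 through June 2032 contribute their day counts.
Then 22 days into July 2032.
Total: 30 + 28 + 31 + 30 + 31 + 30 + 31 + 31 + 30 + 31 + 30 + 31 + 31 + 28 + 31 + 30 + 31 + 30 + 31 + 31 + 30 + 31 + 30 + 31 + 31 + 28 + 31 + 30 + 31 + 30 + 31 + 31 + 30 + 31 + 30 + 31 + 31 + 29 + 31 + 30 + 31 + 30 + 22 = 1298.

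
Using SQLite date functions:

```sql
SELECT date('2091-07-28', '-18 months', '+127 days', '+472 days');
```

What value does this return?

2091-09-19

Adding -18 months to 2091-07-28 gives 2090-01-28.
Applying '+127 days' to 2090-01-28: counting 127 days forward gives 2090-06-04.
Applying '+472 days' to 2090-06-04: counting 472 days forward gives 2091-09-19.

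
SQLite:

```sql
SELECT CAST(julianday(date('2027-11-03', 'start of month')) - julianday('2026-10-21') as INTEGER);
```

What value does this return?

376

`start of month` rewinds 2027-11-03 to 2027-11-01.
10 days remain in October 2026 after the 21st (31 − 21).
Full months from November 2026 through October 2027 contribute their day counts.
Then 1 day into November 2027.
Total: 10 + 30 + 31 + 31 + 28 + 31 + 30 + 31 + 30 + 31 + 31 + 30 + 31 + 1 = 376.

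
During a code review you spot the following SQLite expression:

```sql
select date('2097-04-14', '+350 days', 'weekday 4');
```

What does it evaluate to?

2098-04-03

Applying '+350 days' to 2097-04-14: counting 350 days forward gives 2098-03-30.
`weekday 4` advances to the next Thursday; 2098-03-30 is a Sunday, so it moves forward to 2098-04-03.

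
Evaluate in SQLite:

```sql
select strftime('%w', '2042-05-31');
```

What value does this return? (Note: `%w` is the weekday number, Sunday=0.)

2042-05-31 is a Saturday; with Sunday=0 that is 6.

6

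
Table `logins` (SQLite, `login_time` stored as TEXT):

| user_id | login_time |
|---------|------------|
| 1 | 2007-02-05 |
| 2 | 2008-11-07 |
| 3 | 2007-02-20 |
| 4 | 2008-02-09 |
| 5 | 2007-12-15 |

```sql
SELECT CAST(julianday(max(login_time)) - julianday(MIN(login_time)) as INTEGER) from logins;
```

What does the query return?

641

MIN = 2007-02-05, MAX = 2008-11-07.
23 days remain in February 2007 after the 5th (28 − 5).
Full months from March 2007 through October 2008 contribute their day counts.
Then 7 days into November 2008.
Total: 23 + 31 + 30 + 31 + 30 + 31 + 31 + 30 + 31 + 30 + 31 + 31 + 29 + 31 + 30 + 31 + 30 + 31 + 31 + 30 + 31 + 7 = 641.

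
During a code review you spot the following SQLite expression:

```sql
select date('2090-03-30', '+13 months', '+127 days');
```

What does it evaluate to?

2091-09-04

Adding +13 months to 2090-03-30 gives 2091-04-30.
Applying '+127 days' to 2091-04-30: counting 127 days forward gives 2091-09-04.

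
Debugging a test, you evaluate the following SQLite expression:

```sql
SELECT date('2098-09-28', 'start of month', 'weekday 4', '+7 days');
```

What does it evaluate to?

2098-09-11

`start of month` rewinds 2098-09-28 to 2098-09-01.
`weekday 4` advances to the next Thursday; 2098-09-01 is a Monday, so it moves forward to 2098-09-04.
Advancing 7 more days within September lands on 2098-09-11.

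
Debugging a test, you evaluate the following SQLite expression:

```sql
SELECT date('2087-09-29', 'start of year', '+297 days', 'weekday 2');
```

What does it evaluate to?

`start of year` rewinds 2087-09-29 to 2087-01-01.
Applying '+297 days' to 2087-01-01: counting 297 days forward gives 2087-10-25.
`weekday 2` advances to the next Tuesday; 2087-10-25 is a Saturday, so it moves forward to 2087-10-28.

2087-10-28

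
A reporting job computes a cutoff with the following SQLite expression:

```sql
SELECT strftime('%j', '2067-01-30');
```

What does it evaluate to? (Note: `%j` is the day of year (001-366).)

030

Day-of-year for 2067-01-30: days since 2067-01-01 inclusive = 30, zero-padded to 030.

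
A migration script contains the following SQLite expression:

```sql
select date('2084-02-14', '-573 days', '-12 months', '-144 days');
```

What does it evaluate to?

Applying '-573 days' to 2084-02-14: counting 573 days back gives 2082-07-21.
Adding -12 months to 2082-07-21 gives 2081-07-21.
Applying '-144 days' to 2081-07-21: counting 144 days back gives 2081-02-27.

2081-02-27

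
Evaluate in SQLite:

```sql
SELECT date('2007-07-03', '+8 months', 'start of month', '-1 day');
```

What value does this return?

Adding +8 months to 2007-07-03 gives 2008-03-03.
`start of month` rewinds 2008-03-03 to 2008-03-01.
Going back 1 day from 2008-03-01 reaches 2008-02-29 (last day of February, 29 days).

2008-02-29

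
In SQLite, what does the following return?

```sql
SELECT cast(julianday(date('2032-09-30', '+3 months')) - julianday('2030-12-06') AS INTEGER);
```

755

Adding +3 months to 2032-09-30 gives 2032-12-30.
25 days remain in December 2030 after the 6th (31 − 6).
Full months from January 2031 through November 2032 contribute their day counts.
Then 30 days into December 2032.
Total: 25 + 31 + 28 + 31 + 30 + 31 + 30 + 31 + 31 + 30 + 31 + 30 + 31 + 31 + 29 + 31 + 30 + 31 + 30 + 31 + 31 + 30 + 31 + 30 + 30 = 755.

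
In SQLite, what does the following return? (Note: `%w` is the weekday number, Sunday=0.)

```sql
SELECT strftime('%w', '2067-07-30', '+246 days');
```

First apply '+246 days': 2067-07-30 → 2068-04-01.
2068-04-01 is a Sunday; with Sunday=0 that is 0.

0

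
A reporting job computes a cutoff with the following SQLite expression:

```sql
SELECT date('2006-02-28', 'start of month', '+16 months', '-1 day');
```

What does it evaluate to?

2007-05-31

`start of month` rewinds 2006-02-28 to 2006-02-01.
Adding +16 months to 2006-02-01 gives 2007-06-01.
Going back 1 day from 2007-06-01 reaches 2007-05-31 (last day of May, 31 days).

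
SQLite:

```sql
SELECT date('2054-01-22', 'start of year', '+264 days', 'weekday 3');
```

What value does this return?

`start of year` rewinds 2054-01-22 to 2054-01-01.
Applying '+264 days' to 2054-01-01: counting 264 days forward gives 2054-09-22.
`weekday 3` advances to the next Wednesday; 2054-09-22 is a Tuesday, so it moves forward to 2054-09-23.

2054-09-23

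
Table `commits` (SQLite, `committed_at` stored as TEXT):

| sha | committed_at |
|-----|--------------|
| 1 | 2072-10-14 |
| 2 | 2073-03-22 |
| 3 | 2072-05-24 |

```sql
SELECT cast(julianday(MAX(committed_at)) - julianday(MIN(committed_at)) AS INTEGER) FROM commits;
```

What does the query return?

302

MIN = 2072-05-24, MAX = 2073-03-22.
7 days remain in May 2072 after the 24th (31 − 24).
Full months from June 2072 through February 2073 contribute their day counts.
Then 22 days into March 2073.
Total: 7 + 30 + 31 + 31 + 30 + 31 + 30 + 31 + 31 + 28 + 22 = 302.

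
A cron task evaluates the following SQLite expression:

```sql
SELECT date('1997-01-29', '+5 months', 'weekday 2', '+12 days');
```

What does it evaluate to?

1997-07-13

Adding +5 months to 1997-01-29 gives 1997-06-29.
`weekday 2` advances to the next Tuesday; 1997-06-29 is a Sunday, so it moves forward to 1997-07-01.
Advancing 12 more days within July lands on 1997-07-13.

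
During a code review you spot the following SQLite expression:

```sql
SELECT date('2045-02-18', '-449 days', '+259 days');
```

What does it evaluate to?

Applying '-449 days' to 2045-02-18: counting 449 days back gives 2043-11-27.
Applying '+259 days' to 2043-11-27: counting 259 days forward gives 2044-08-12.

2044-08-12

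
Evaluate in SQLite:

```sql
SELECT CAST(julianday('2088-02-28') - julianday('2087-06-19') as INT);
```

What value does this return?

11 days remain in June 2087 after the 19th (30 − 19).
Full months from July 2087 through January 2088 contribute their day counts.
Then 28 days into February 2088.
Total: 11 + 31 + 31 + 30 + 31 + 30 + 31 + 31 + 28 = 254.

254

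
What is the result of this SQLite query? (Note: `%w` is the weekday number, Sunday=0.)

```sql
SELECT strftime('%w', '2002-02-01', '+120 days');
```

First apply '+120 days': 2002-02-01 → 2002-06-01.
2002-06-01 is a Saturday; with Sunday=0 that is 6.

6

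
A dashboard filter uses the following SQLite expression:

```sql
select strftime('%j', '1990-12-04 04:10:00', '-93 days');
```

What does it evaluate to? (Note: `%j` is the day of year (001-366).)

First apply '-93 days': 1990-12-04 04:10:00 → 1990-09-02 04:10:00.
Day-of-year for 1990-09-02: days since 1990-01-01 inclusive = 245, zero-padded to 245.

245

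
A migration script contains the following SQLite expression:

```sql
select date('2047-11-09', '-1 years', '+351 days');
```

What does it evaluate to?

Adding -1 year to 2047-11-09 gives 2046-11-09.
Applying '+351 days' to 2046-11-09: counting 351 days forward gives 2047-10-26.

2047-10-26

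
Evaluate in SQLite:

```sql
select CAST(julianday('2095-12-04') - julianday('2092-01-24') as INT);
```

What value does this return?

1410

7 days remain in January 2092 after the 24th (31 − 24).
Full months from February 2092 through November 2095 contribute their day counts.
Then 4 days into December 2095.
Total: 7 + 29 + 31 + 30 + 31 + 30 + 31 + 31 + 30 + 31 + 30 + 31 + 31 + 28 + 31 + 30 + 31 + 30 + 31 + 31 + 30 + 31 + 30 + 31 + 31 + 28 + 31 + 30 + 31 + 30 + 31 + 31 + 30 + 31 + 30 + 31 + 31 + 28 + 31 + 30 + 31 + 30 + 31 + 31 + 30 + 31 + 30 + 4 = 1410.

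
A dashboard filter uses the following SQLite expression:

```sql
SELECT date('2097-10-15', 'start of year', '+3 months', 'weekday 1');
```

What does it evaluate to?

`start of year` rewinds 2097-10-15 to 2097-01-01.
Adding +3 months to 2097-01-01 gives 2097-04-01.
`weekday 1` advances to the next Monday; 2097-04-01 is already a Monday, so it stays at 2097-04-01.

2097-04-01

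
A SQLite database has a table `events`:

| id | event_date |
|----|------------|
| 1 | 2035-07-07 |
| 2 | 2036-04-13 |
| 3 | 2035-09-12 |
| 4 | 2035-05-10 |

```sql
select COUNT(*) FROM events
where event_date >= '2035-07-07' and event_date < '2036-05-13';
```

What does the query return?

Rows in [2035-07-07, 2036-05-13): 2035-07-07, 2036-04-13, 2035-09-12 → 3 rows.

3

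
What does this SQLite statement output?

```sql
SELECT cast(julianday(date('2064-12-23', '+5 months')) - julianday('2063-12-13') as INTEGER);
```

527

Adding +5 months to 2064-12-23 gives 2065-05-23.
18 days remain in December 2063 after the 13th (31 − 13).
Full months from January 2064 through April 2065 contribute their day counts.
Then 23 days into May 2065.
Total: 18 + 31 + 29 + 31 + 30 + 31 + 30 + 31 + 31 + 30 + 31 + 30 + 31 + 31 + 28 + 31 + 30 + 23 = 527.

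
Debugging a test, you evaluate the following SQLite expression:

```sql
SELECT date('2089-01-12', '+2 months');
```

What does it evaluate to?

Adding +2 months to 2089-01-12 gives 2089-03-12.

2089-03-12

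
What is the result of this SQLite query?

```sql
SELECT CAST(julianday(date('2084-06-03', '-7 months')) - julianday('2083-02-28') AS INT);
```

248

Adding -7 months to 2084-06-03 gives 2083-11-03.
0 days remain in February 2083 after the 28th (28 − 28).
Full months from March 2083 through October 2083 contribute their day counts.
Then 3 days into November 2083.
Total: 0 + 31 + 30 + 31 + 30 + 31 + 31 + 30 + 31 + 3 = 248.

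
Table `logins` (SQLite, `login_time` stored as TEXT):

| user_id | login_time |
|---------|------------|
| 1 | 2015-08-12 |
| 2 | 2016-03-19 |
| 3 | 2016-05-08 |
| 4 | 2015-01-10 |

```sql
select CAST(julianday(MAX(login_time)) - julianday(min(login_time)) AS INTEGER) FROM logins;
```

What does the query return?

484

MIN = 2015-01-10, MAX = 2016-05-08.
21 days remain in January 2015 after the 10th (31 − 10).
Full months from February 2015 through April 2016 contribute their day counts.
Then 8 days into May 2016.
Total: 21 + 28 + 31 + 30 + 31 + 30 + 31 + 31 + 30 + 31 + 30 + 31 + 31 + 29 + 31 + 30 + 8 = 484.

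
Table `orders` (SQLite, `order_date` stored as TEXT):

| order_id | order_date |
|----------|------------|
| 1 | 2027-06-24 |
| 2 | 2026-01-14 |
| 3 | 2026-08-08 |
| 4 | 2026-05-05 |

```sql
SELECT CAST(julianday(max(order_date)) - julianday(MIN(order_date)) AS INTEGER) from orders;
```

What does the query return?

MIN = 2026-01-14, MAX = 2027-06-24.
17 days remain in January 2026 after the 14th (31 − 14).
Full months from February 2026 through May 2027 contribute their day counts.
Then 24 days into June 2027.
Total: 17 + 28 + 31 + 30 + 31 + 30 + 31 + 31 + 30 + 31 + 30 + 31 + 31 + 28 + 31 + 30 + 31 + 24 = 526.

526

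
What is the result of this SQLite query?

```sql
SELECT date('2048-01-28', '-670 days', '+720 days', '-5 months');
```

Applying '-670 days' to 2048-01-28: counting 670 days back gives 2046-03-29.
Applying '+720 days' to 2046-03-29: counting 720 days forward gives 2048-03-18.
Adding -5 months to 2048-03-18 gives 2047-10-18.

2047-10-18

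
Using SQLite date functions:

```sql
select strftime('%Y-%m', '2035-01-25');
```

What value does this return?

2035-01

`%Y-%m` extracts the year-month: 2035-01.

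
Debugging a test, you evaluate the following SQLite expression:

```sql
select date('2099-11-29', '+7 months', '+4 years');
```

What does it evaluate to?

Adding +7 months to 2099-11-29 gives 2100-06-29.
Adding +4 years to 2100-06-29 gives 2104-06-29.

2104-06-29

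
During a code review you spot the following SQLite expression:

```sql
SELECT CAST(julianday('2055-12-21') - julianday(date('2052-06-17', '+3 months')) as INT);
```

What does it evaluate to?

1190

Adding +3 months to 2052-06-17 gives 2052-09-17.
13 days remain in September 2052 after the 17th (30 − 17).
Full months from October 2052 through November 2055 contribute their day counts.
Then 21 days into December 2055.
Total: 13 + 31 + 30 + 31 + 31 + 28 + 31 + 30 + 31 + 30 + 31 + 31 + 30 + 31 + 30 + 31 + 31 + 28 + 31 + 30 + 31 + 30 + 31 + 31 + 30 + 31 + 30 + 31 + 31 + 28 + 31 + 30 + 31 + 30 + 31 + 31 + 30 + 31 + 30 + 21 = 1190.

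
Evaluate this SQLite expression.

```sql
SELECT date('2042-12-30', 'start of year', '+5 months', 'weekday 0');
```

2042-06-01

`start of year` rewinds 2042-12-30 to 2042-01-01.
Adding +5 months to 2042-01-01 gives 2042-06-01.
`weekday 0` advances to the next Sunday; 2042-06-01 is already a Sunday, so it stays at 2042-06-01.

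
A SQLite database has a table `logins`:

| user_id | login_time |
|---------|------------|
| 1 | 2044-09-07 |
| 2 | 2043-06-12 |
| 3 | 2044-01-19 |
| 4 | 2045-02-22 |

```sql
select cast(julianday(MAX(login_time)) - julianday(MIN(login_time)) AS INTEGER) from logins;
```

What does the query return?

MIN = 2043-06-12, MAX = 2045-02-22.
18 days remain in June 2043 after the 12th (30 − 12).
Full months from July 2043 through January 2045 contribute their day counts.
Then 22 days into February 2045.
Total: 18 + 31 + 31 + 30 + 31 + 30 + 31 + 31 + 29 + 31 + 30 + 31 + 30 + 31 + 31 + 30 + 31 + 30 + 31 + 31 + 22 = 621.

621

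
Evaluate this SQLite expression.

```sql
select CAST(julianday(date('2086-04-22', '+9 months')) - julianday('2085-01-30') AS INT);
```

722

Adding +9 months to 2086-04-22 gives 2087-01-22.
1 day remains in January 2085 after the 30th (31 − 30).
Full months from February 2085 through December 2086 contribute their day counts.
Then 22 days into January 2087.
Total: 1 + 28 + 31 + 30 + 31 + 30 + 31 + 31 + 30 + 31 + 30 + 31 + 31 + 28 + 31 + 30 + 31 + 30 + 31 + 31 + 30 + 31 + 30 + 31 + 22 = 722.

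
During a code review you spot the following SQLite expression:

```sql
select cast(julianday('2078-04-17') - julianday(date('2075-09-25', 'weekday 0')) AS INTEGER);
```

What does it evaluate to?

`weekday 0` advances to the next Sunday; 2075-09-25 is a Wednesday, so it moves forward to 2075-09-29.
1 day remains in September 2075 after the 29th (30 − 29).
Full months from October 2075 through March 2078 contribute their day counts.
Then 17 days into April 2078.
Total: 1 + 31 + 30 + 31 + 31 + 29 + 31 + 30 + 31 + 30 + 31 + 31 + 30 + 31 + 30 + 31 + 31 + 28 + 31 + 30 + 31 + 30 + 31 + 31 + 30 + 31 + 30 + 31 + 31 + 28 + 31 + 17 = 931.

931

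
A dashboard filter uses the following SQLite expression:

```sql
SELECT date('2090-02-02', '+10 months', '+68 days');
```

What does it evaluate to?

2091-02-08

Adding +10 months to 2090-02-02 gives 2090-12-02.
Applying '+68 days' to 2090-12-02: counting 68 days forward gives 2091-02-08.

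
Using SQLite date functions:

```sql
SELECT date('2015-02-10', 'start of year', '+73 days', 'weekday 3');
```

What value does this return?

2015-03-18

`start of year` rewinds 2015-02-10 to 2015-01-01.
Applying '+73 days' to 2015-01-01: counting 73 days forward gives 2015-03-15.
`weekday 3` advances to the next Wednesday; 2015-03-15 is a Sunday, so it moves forward to 2015-03-18.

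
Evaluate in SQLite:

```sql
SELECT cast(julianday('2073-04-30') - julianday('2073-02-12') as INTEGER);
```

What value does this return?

77

16 days remain in February 2073 after the 12th (28 − 12).
March 2073: 31 days.
Then 30 days into April 2073.
Total: 16 + 31 + 30 = 77.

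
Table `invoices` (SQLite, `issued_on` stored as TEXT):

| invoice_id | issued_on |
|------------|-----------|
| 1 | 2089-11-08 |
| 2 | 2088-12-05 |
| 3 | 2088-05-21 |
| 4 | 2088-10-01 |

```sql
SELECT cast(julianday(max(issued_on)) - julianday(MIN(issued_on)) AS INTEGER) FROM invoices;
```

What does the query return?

MIN = 2088-05-21, MAX = 2089-11-08.
10 days remain in May 2088 after the 21st (31 − 21).
Full months from June 2088 through October 2089 contribute their day counts.
Then 8 days into November 2089.
Total: 10 + 30 + 31 + 31 + 30 + 31 + 30 + 31 + 31 + 28 + 31 + 30 + 31 + 30 + 31 + 31 + 30 + 31 + 8 = 536.

536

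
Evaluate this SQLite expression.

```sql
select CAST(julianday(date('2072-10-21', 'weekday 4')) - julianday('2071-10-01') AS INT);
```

`weekday 4` advances to the next Thursday; 2072-10-21 is a Friday, so it moves forward to 2072-10-27.
30 days remain in October 2071 after the 1st (31 − 1).
Full months from November 2071 through September 2072 contribute their day counts.
Then 27 days into October 2072.
Total: 30 + 30 + 31 + 31 + 29 + 31 + 30 + 31 + 30 + 31 + 31 + 30 + 27 = 392.

392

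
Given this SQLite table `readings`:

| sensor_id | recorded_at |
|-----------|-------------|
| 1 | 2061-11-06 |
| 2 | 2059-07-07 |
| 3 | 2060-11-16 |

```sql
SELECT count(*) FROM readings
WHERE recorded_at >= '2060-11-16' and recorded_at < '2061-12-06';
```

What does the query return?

Rows in [2060-11-16, 2061-12-06): 2061-11-06, 2060-11-16 → 2 rows.

2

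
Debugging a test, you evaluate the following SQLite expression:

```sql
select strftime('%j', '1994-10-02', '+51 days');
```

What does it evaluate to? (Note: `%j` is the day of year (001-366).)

First apply '+51 days': 1994-10-02 → 1994-11-22.
Day-of-year for 1994-11-22: days since 1994-01-01 inclusive = 326, zero-padded to 326.

326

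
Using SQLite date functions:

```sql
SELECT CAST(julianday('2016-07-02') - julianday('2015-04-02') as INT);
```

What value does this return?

457

28 days remain in April 2015 after the 2nd (30 − 2).
Full months from May 2015 through June 2016 contribute their day counts.
Then 2 days into July 2016.
Total: 28 + 31 + 30 + 31 + 31 + 30 + 31 + 30 + 31 + 31 + 29 + 31 + 30 + 31 + 30 + 2 = 457.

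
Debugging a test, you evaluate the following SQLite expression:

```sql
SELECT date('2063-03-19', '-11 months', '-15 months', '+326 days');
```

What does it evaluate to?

2061-12-11

Adding -11 months to 2063-03-19 gives 2062-04-19.
Adding -15 months to 2062-04-19 gives 2061-01-19.
Applying '+326 days' to 2061-01-19: counting 326 days forward gives 2061-12-11.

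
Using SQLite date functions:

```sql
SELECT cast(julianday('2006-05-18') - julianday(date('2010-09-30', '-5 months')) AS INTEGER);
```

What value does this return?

-1443

Adding -5 months to 2010-09-30 gives 2010-04-30.
13 days remain in May 2006 after the 18th (31 − 18).
Full months from June 2006 through March 2010 contribute their day counts.
Then 30 days into April 2010.
Total: 13 + 30 + 31 + 31 + 30 + 31 + 30 + 31 + 31 + 28 + 31 + 30 + 31 + 30 + 31 + 31 + 30 + 31 + 30 + 31 + 31 + 29 + 31 + 30 + 31 + 30 + 31 + 31 + 30 + 31 + 30 + 31 + 31 + 28 + 31 + 30 + 31 + 30 + 31 + 31 + 30 + 31 + 30 + 31 + 31 + 28 + 31 + 30 = 1443.
The subtraction is earlier − later, so the result is −1443 → -1443.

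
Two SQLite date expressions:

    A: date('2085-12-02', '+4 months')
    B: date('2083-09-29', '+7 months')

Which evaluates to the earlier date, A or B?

A = 2086-04-02.
B = 2084-04-29.
B is earlier.

B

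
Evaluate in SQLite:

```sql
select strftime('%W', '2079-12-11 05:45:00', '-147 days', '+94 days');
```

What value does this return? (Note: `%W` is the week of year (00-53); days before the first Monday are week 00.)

First apply '-147 days', '+94 days': 2079-12-11 05:45:00 → 2079-10-19 05:45:00.
2079-10-19 is a Thursday. SQLite's %W counts Mondays since the year started; the result is 42.

42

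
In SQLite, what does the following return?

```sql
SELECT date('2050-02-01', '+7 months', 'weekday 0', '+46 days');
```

2050-10-20

Adding +7 months to 2050-02-01 gives 2050-09-01.
`weekday 0` advances to the next Sunday; 2050-09-01 is a Thursday, so it moves forward to 2050-09-04.
Applying '+46 days' to 2050-09-04: counting 46 days forward gives 2050-10-20.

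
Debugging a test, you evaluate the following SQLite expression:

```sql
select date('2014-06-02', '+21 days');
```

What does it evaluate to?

Advancing 21 more days within June lands on 2014-06-23.

2014-06-23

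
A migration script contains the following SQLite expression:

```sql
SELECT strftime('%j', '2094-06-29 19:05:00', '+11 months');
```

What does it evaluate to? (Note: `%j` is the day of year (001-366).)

First apply '+11 months': 2094-06-29 19:05:00 → 2095-05-29 19:05:00.
Day-of-year for 2095-05-29: days since 2095-01-01 inclusive = 149, zero-padded to 149.

149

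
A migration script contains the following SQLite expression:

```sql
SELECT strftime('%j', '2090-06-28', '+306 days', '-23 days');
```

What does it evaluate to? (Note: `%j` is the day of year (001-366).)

First apply '+306 days', '-23 days': 2090-06-28 → 2091-04-07.
Day-of-year for 2091-04-07: days since 2091-01-01 inclusive = 97, zero-padded to 097.

097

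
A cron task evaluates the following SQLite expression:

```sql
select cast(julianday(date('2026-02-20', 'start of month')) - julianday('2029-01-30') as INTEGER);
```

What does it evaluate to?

-1094

`start of month` rewinds 2026-02-20 to 2026-02-01.
27 days remain in February 2026 after the 1st (28 − 1).
Full months from March 2026 through December 2028 contribute their day counts.
Then 30 days into January 2029.
Total: 27 + 31 + 30 + 31 + 30 + 31 + 31 + 30 + 31 + 30 + 31 + 31 + 28 + 31 + 30 + 31 + 30 + 31 + 31 + 30 + 31 + 30 + 31 + 31 + 29 + 31 + 30 + 31 + 30 + 31 + 31 + 30 + 31 + 30 + 31 + 30 = 1094.
The subtraction is earlier − later, so the result is −1094 → -1094.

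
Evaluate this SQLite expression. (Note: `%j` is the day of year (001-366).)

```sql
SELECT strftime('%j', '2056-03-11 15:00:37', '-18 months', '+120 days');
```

009

First apply '-18 months', '+120 days': 2056-03-11 15:00:37 → 2055-01-09 15:00:37.
Day-of-year for 2055-01-09: days since 2055-01-01 inclusive = 9, zero-padded to 009.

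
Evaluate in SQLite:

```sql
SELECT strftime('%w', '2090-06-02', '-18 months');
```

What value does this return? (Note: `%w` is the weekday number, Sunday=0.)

First apply '-18 months': 2090-06-02 → 2088-12-02.
2088-12-02 is a Thursday; with Sunday=0 that is 4.

4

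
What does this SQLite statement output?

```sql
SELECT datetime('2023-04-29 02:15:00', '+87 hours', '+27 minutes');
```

2023-05-02 17:42:00

+87 hours from 2023-04-29 02:15:00 is 2023-05-02 17:15:00 (crosses midnight).
+27 minutes from 2023-05-02 17:15:00 is 2023-05-02 17:42:00.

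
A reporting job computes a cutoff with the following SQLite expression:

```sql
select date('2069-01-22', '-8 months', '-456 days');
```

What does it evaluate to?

2067-02-21

Adding -8 months to 2069-01-22 gives 2068-05-22.
Applying '-456 days' to 2068-05-22: counting 456 days back gives 2067-02-21.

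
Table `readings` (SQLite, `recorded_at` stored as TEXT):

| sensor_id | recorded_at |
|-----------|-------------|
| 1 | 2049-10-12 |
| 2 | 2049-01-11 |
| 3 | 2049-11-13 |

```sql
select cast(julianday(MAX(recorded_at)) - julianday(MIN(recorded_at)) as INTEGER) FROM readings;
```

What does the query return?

306

MIN = 2049-01-11, MAX = 2049-11-13.
20 days remain in January 2049 after the 11th (31 − 11).
Full months from February 2049 through October 2049 contribute their day counts.
Then 13 days into November 2049.
Total: 20 + 28 + 31 + 30 + 31 + 30 + 31 + 31 + 30 + 31 + 13 = 306.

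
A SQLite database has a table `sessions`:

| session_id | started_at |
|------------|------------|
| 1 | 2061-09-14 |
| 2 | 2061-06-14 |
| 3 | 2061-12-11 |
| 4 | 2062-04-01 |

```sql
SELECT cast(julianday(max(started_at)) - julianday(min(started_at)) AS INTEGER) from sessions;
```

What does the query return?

291

MIN = 2061-06-14, MAX = 2062-04-01.
16 days remain in June 2061 after the 14th (30 − 14).
Full months from July 2061 through March 2062 contribute their day counts.
Then 1 day into April 2062.
Total: 16 + 31 + 31 + 30 + 31 + 30 + 31 + 31 + 28 + 31 + 1 = 291.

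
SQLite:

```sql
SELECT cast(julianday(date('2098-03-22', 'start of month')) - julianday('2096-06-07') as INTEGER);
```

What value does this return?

632

`start of month` rewinds 2098-03-22 to 2098-03-01.
23 days remain in June 2096 after the 7th (30 − 7).
Full months from July 2096 through February 2098 contribute their day counts.
Then 1 day into March 2098.
Total: 23 + 31 + 31 + 30 + 31 + 30 + 31 + 31 + 28 + 31 + 30 + 31 + 30 + 31 + 31 + 30 + 31 + 30 + 31 + 31 + 28 + 1 = 632.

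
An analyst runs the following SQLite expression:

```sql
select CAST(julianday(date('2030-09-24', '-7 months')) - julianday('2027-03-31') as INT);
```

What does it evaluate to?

1061

Adding -7 months to 2030-09-24 gives 2030-02-24.
0 days remain in March 2027 after the 31st (31 − 31).
Full months from April 2027 through January 2030 contribute their day counts.
Then 24 days into February 2030.
Total: 0 + 30 + 31 + 30 + 31 + 31 + 30 + 31 + 30 + 31 + 31 + 29 + 31 + 30 + 31 + 30 + 31 + 31 + 30 + 31 + 30 + 31 + 31 + 28 + 31 + 30 + 31 + 30 + 31 + 31 + 30 + 31 + 30 + 31 + 31 + 24 = 1061.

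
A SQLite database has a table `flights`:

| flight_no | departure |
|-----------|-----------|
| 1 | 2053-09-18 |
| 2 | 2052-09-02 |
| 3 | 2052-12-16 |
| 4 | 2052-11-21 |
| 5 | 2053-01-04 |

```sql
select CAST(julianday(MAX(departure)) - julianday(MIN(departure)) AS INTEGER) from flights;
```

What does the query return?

381

MIN = 2052-09-02, MAX = 2053-09-18.
28 days remain in September 2052 after the 2nd (30 − 2).
Full months from October 2052 through August 2053 contribute their day counts.
Then 18 days into September 2053.
Total: 28 + 31 + 30 + 31 + 31 + 28 + 31 + 30 + 31 + 30 + 31 + 31 + 18 = 381.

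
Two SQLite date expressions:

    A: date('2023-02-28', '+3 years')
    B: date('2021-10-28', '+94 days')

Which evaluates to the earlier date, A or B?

A = 2026-02-28.
B = 2022-01-30.
B is earlier.

B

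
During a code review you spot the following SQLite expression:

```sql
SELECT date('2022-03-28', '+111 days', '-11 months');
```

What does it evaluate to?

2021-08-17

Applying '+111 days' to 2022-03-28: counting 111 days forward gives 2022-07-17.
Adding -11 months to 2022-07-17 gives 2021-08-17.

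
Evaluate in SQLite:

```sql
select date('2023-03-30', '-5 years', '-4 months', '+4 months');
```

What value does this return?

2018-03-30

Adding -5 years to 2023-03-30 gives 2018-03-30.
Adding -4 months to 2018-03-30 gives 2017-11-30.
Adding +4 months to 2017-11-30 gives 2018-03-30.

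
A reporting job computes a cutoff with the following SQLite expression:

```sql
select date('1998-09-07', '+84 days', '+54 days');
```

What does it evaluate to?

1999-01-23

Applying '+84 days' to 1998-09-07: counting 84 days forward gives 1998-11-30.
Applying '+54 days' to 1998-11-30: counting 54 days forward gives 1999-01-23.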